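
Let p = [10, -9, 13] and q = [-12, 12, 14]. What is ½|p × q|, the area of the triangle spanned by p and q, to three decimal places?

i: (-9)·14 - 13·12 = -126 - 156 = -282
j: 13·(-12) - 10·14 = -156 - 140 = -296
k: 10·12 - (-9)·(-12) = 120 - 108 = 12
p × q = (-282, -296, 12)
|p × q| = √((-282)² + (-296)² + 12²) = √167284 ≈ 409.0037
area = ½ · 409.0037 ≈ 204.502

204.502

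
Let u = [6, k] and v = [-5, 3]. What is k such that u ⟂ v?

u · v = 6·(-5) + k·3 = -30 + 3k
Set equal to 0: 3k = 30, so k = 10.

10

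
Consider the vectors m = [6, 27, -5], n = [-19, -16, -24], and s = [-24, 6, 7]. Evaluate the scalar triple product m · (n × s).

n × s:
i: (-16)·7 - (-24)·6 = -112 - (-144) = 32
j: (-24)·(-24) - (-19)·7 = 576 - (-133) = 709
k: (-19)·6 - (-16)·(-24) = -114 - 384 = -498
n × s = (32, 709, -498)
m · (n × s) = 6·32 + 27·709 + (-5)·(-498) = 192 + 19143 + 2490 = 21825

21825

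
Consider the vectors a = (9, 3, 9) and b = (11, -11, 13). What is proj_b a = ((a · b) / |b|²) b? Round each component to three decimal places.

a · b = 9·11 + 3·(-11) + 9·13 = 99 - 33 + 117 = 183
|b|² = 121 + 121 + 169 = 411
proj_b a = (183/411) · (11, -11, 13) ≈ (4.898, -4.898, 5.788)

(4.898, -4.898, 5.788)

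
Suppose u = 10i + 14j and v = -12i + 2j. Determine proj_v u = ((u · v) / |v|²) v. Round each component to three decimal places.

(7.459, -1.243)

u · v = 10·(-12) + 14·2 = -120 + 28 = -92
|v|² = 144 + 4 = 148
proj_v u = (-92/148) · (-12, 2) ≈ (7.459, -1.243)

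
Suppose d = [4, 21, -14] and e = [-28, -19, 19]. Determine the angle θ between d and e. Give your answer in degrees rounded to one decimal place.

141.6

d · e = 4·(-28) + 21·(-19) + (-14)·19 = -112 - 399 - 266 = -777
|d|² = 16 + 441 + 196 = 653,  |d| = √653 ≈ 25.553865
|e|² = 784 + 361 + 361 = 1506,  |e| = √1506 ≈ 38.807216
cos θ = -777 / (25.553865 · 38.807216) ≈ -0.78352
θ = arccos(-0.78352) ≈ 141.6°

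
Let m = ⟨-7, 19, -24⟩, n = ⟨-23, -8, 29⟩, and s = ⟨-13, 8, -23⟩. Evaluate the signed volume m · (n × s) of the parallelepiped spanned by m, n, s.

-9966

n × s:
i: (-8)·(-23) - 29·8 = 184 - 232 = -48
j: 29·(-13) - (-23)·(-23) = -377 - 529 = -906
k: (-23)·8 - (-8)·(-13) = -184 - 104 = -288
n × s = (-48, -906, -288)
m · (n × s) = (-7)·(-48) + 19·(-906) + (-24)·(-288) = 336 - 17214 + 6912 = -9966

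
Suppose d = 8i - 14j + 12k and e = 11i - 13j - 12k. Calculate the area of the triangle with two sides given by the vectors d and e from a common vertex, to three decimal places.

i: (-14)·(-12) - 12·(-13) = 168 - (-156) = 324
j: 12·11 - 8·(-12) = 132 - (-96) = 228
k: 8·(-13) - (-14)·11 = -104 - (-154) = 50
d × e = (324, 228, 50)
|d × e| = √(324² + 228² + 50²) = √159460 ≈ 399.3244
area = ½ · 399.3244 ≈ 199.662

199.662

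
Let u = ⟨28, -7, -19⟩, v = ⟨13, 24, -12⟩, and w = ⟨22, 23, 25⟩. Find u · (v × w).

v × w:
i: 24·25 - (-12)·23 = 600 - (-276) = 876
j: (-12)·22 - 13·25 = -264 - 325 = -589
k: 13·23 - 24·22 = 299 - 528 = -229
v × w = (876, -589, -229)
u · (v × w) = 28·876 + (-7)·(-589) + (-19)·(-229) = 24528 + 4123 + 4351 = 33002

33002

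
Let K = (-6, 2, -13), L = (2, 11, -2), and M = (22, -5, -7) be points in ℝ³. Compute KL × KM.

KL = (8, 9, 11)
KM = (28, -7, 6)
i: 9·6 - 11·(-7) = 54 - (-77) = 131
j: 11·28 - 8·6 = 308 - 48 = 260
k: 8·(-7) - 9·28 = -56 - 252 = -308
KL × KM = (131, 260, -308)

(131, 260, -308)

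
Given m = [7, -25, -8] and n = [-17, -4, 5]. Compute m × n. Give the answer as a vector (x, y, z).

(-157, 101, -453)

i: (-25)·5 - (-8)·(-4) = -125 - 32 = -157
j: (-8)·(-17) - 7·5 = 136 - 35 = 101
k: 7·(-4) - (-25)·(-17) = -28 - 425 = -453
m × n = (-157, 101, -453)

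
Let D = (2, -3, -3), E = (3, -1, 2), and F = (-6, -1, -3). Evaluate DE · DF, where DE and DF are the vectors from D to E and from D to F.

-4

DE = E − D = (1, 2, 5)
DF = F − D = (-8, 2, 0)
DE · DF = 1·(-8) + 2·2 + 5·0 = -8 + 4 + 0 = -4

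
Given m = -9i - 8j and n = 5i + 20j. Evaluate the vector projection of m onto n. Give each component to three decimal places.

(-2.412, -9.647)

m · n = (-9)·5 + (-8)·20 = -45 - 160 = -205
|n|² = 25 + 400 = 425
proj_n m = (-205/425) · (5, 20) ≈ (-2.412, -9.647)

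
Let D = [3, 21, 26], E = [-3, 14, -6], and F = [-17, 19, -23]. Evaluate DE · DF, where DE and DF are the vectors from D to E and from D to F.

DE = E − D = (-6, -7, -32)
DF = F − D = (-20, -2, -49)
DE · DF = (-6)·(-20) + (-7)·(-2) + (-32)·(-49) = 120 + 14 + 1568 = 1702

1702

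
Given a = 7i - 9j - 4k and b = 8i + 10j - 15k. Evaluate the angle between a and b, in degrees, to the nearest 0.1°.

a · b = 7·8 + (-9)·10 + (-4)·(-15) = 56 - 90 + 60 = 26
|a|² = 49 + 81 + 16 = 146,  |a| = √146 ≈ 12.083046
|b|² = 64 + 100 + 225 = 389,  |b| = √389 ≈ 19.723083
cos θ = 26 / (12.083046 · 19.723083) ≈ 0.10910
θ = arccos(0.10910) ≈ 83.7°

83.7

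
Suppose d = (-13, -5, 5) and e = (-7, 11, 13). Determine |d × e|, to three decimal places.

i: (-5)·13 - 5·11 = -65 - 55 = -120
j: 5·(-7) - (-13)·13 = -35 - (-169) = 134
k: (-13)·11 - (-5)·(-7) = -143 - 35 = -178
d × e = (-120, 134, -178)
|d × e| = √((-120)² + 134² + (-178)²) = √64040 ≈ 253.0613

253.061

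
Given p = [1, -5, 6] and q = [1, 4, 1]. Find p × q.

i: (-5)·1 - 6·4 = -5 - 24 = -29
j: 6·1 - 1·1 = 6 - 1 = 5
k: 1·4 - (-5)·1 = 4 - (-5) = 9
p × q = (-29, 5, 9)

(-29, 5, 9)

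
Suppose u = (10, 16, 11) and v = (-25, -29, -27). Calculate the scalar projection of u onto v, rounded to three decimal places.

u · v = 10·(-25) + 16·(-29) + 11·(-27) = -250 - 464 - 297 = -1011
|v| = √(625 + 841 + 729) = √2195 ≈ 46.8508
comp_v u = -1011 / √2195 ≈ -21.579

-21.579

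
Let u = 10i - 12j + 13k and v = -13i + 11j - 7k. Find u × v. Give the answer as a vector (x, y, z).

(-59, -99, -46)

i: (-12)·(-7) - 13·11 = 84 - 143 = -59
j: 13·(-13) - 10·(-7) = -169 - (-70) = -99
k: 10·11 - (-12)·(-13) = 110 - 156 = -46
u × v = (-59, -99, -46)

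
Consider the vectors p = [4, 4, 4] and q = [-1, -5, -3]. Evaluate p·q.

-36

p · q = 4·(-1) + 4·(-5) + 4·(-3) = -4 - 20 - 12 = -36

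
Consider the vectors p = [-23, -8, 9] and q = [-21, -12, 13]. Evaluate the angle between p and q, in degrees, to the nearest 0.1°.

12.5

p · q = (-23)·(-21) + (-8)·(-12) + 9·13 = 483 + 96 + 117 = 696
|p|² = 529 + 64 + 81 = 674,  |p| = √674 ≈ 25.961510
|q|² = 441 + 144 + 169 = 754,  |q| = √754 ≈ 27.459060
cos θ = 696 / (25.961510 · 27.459060) ≈ 0.97632
θ = arccos(0.97632) ≈ 12.5°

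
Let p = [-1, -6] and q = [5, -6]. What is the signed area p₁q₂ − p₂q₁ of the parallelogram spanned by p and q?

36

(-1)·(-6) - (-6)·5 = 6 - (-30) = 36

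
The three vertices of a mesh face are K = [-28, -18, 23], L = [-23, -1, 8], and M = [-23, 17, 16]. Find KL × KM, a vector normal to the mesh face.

KL = (5, 17, -15)
KM = (5, 35, -7)
i: 17·(-7) - (-15)·35 = -119 - (-525) = 406
j: (-15)·5 - 5·(-7) = -75 - (-35) = -40
k: 5·35 - 17·5 = 175 - 85 = 90
KL × KM = (406, -40, 90)

(406, -40, 90)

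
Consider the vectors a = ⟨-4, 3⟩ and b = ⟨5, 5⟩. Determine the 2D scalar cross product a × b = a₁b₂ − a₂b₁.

-35

(-4)·5 - 3·5 = -20 - 15 = -35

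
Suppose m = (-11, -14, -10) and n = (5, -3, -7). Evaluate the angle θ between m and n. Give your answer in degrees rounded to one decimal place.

72.2

m · n = (-11)·5 + (-14)·(-3) + (-10)·(-7) = -55 + 42 + 70 = 57
|m|² = 121 + 196 + 100 = 417,  |m| = √417 ≈ 20.420578
|n|² = 25 + 9 + 49 = 83,  |n| = √83 ≈ 9.110434
cos θ = 57 / (20.420578 · 9.110434) ≈ 0.30639
θ = arccos(0.30639) ≈ 72.2°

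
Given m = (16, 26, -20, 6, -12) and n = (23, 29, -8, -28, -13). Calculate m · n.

m · n = 16·23 + 26·29 + (-20)·(-8) + 6·(-28) + (-12)·(-13) = 368 + 754 + 160 - 168 + 156 = 1270

1270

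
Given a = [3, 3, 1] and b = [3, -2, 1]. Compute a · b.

4

a · b = 3·3 + 3·(-2) + 1·1 = 9 - 6 + 1 = 4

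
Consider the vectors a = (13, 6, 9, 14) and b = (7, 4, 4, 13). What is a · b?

333

a · b = 13·7 + 6·4 + 9·4 + 14·13 = 91 + 24 + 36 + 182 = 333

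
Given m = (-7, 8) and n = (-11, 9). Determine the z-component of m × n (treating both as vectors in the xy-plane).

(-7)·9 - 8·(-11) = -63 - (-88) = 25

25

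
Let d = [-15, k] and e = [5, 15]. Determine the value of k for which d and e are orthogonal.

d · e = (-15)·5 + k·15 = -75 + 15k
Set equal to 0: 15k = 75, so k = 5.

5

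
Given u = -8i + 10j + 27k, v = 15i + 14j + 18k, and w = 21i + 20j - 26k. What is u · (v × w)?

13634

v × w:
i: 14·(-26) - 18·20 = -364 - 360 = -724
j: 18·21 - 15·(-26) = 378 - (-390) = 768
k: 15·20 - 14·21 = 300 - 294 = 6
v × w = (-724, 768, 6)
u · (v × w) = (-8)·(-724) + 10·768 + 27·6 = 5792 + 7680 + 162 = 13634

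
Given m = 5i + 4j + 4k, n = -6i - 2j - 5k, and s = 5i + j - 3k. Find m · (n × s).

n × s:
i: (-2)·(-3) - (-5)·1 = 6 - (-5) = 11
j: (-5)·5 - (-6)·(-3) = -25 - 18 = -43
k: (-6)·1 - (-2)·5 = -6 - (-10) = 4
n × s = (11, -43, 4)
m · (n × s) = 5·11 + 4·(-43) + 4·4 = 55 - 172 + 16 = -101

-101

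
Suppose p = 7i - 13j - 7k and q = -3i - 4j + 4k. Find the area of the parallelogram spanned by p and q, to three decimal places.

104.585

i: (-13)·4 - (-7)·(-4) = -52 - 28 = -80
j: (-7)·(-3) - 7·4 = 21 - 28 = -7
k: 7·(-4) - (-13)·(-3) = -28 - 39 = -67
p × q = (-80, -7, -67)
|p × q| = √((-80)² + (-7)² + (-67)²) = √10938 ≈ 104.5849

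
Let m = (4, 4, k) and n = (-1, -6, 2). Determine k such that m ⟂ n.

m · n = 4·(-1) + 4·(-6) + k·2 = -28 + 2k
Set equal to 0: 2k = 28, so k = 14.

14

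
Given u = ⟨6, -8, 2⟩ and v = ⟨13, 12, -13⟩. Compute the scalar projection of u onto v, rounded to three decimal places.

-2.004

u · v = 6·13 + (-8)·12 + 2·(-13) = 78 - 96 - 26 = -44
|v| = √(169 + 144 + 169) = √482 ≈ 21.9545
comp_v u = -44 / √482 ≈ -2.004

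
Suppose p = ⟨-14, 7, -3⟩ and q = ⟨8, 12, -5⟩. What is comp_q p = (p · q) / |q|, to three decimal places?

p · q = (-14)·8 + 7·12 + (-3)·(-5) = -112 + 84 + 15 = -13
|q| = √(64 + 144 + 25) = √233 ≈ 15.2643
comp_q p = -13 / √233 ≈ -0.852

-0.852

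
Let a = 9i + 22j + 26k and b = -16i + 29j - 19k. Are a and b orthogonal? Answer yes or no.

a · b = 9·(-16) + 22·29 + 26·(-19) = -144 + 638 - 494 = 0
Zero, so the vectors are orthogonal.

yes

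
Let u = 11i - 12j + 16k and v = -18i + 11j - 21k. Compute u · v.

u · v = 11·(-18) + (-12)·11 + 16·(-21) = -198 - 132 - 336 = -666

-666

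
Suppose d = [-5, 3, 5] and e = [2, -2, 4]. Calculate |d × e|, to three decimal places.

37.417

i: 3·4 - 5·(-2) = 12 - (-10) = 22
j: 5·2 - (-5)·4 = 10 - (-20) = 30
k: (-5)·(-2) - 3·2 = 10 - 6 = 4
d × e = (22, 30, 4)
|d × e| = √(22² + 30² + 4²) = √1400 ≈ 37.4166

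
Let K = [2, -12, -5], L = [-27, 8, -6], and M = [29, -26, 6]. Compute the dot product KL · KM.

-1074

KL = L − K = (-29, 20, -1)
KM = M − K = (27, -14, 11)
KL · KM = (-29)·27 + 20·(-14) + (-1)·11 = -783 - 280 - 11 = -1074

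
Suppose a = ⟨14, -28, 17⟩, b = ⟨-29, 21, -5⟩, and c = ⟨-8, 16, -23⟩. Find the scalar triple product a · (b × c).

b × c:
i: 21·(-23) - (-5)·16 = -483 - (-80) = -403
j: (-5)·(-8) - (-29)·(-23) = 40 - 667 = -627
k: (-29)·16 - 21·(-8) = -464 - (-168) = -296
b × c = (-403, -627, -296)
a · (b × c) = 14·(-403) + (-28)·(-627) + 17·(-296) = -5642 + 17556 - 5032 = 6882

6882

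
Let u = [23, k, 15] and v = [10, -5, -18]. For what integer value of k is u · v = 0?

u · v = 23·10 + k·(-5) + 15·(-18) = -40 - 5k
Set equal to 0: -5k = 40, so k = -8.

-8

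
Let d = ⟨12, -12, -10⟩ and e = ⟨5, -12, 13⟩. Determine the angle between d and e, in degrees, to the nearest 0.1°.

78.2

d · e = 12·5 + (-12)·(-12) + (-10)·13 = 60 + 144 - 130 = 74
|d|² = 144 + 144 + 100 = 388,  |d| = √388 ≈ 19.697716
|e|² = 25 + 144 + 169 = 338,  |e| = √338 ≈ 18.384776
cos θ = 74 / (19.697716 · 18.384776) ≈ 0.20434
θ = arccos(0.20434) ≈ 78.2°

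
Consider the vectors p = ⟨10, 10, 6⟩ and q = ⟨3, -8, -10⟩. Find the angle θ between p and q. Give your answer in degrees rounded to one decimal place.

123.0

p · q = 10·3 + 10·(-8) + 6·(-10) = 30 - 80 - 60 = -110
|p|² = 100 + 100 + 36 = 236,  |p| = √236 ≈ 15.362291
|q|² = 9 + 64 + 100 = 173,  |q| = √173 ≈ 13.152946
cos θ = -110 / (15.362291 · 13.152946) ≈ -0.54439
θ = arccos(-0.54439) ≈ 123.0°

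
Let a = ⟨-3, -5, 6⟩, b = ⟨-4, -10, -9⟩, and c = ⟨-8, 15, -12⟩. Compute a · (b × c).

-1725

b × c:
i: (-10)·(-12) - (-9)·15 = 120 - (-135) = 255
j: (-9)·(-8) - (-4)·(-12) = 72 - 48 = 24
k: (-4)·15 - (-10)·(-8) = -60 - 80 = -140
b × c = (255, 24, -140)
a · (b × c) = (-3)·255 + (-5)·24 + 6·(-140) = -765 - 120 - 840 = -1725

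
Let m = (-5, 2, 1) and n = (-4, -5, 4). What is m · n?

14

m · n = (-5)·(-4) + 2·(-5) + 1·4 = 20 - 10 + 4 = 14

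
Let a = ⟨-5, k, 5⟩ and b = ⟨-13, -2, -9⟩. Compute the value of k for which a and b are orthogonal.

10

a · b = (-5)·(-13) + k·(-2) + 5·(-9) = 20 - 2k
Set equal to 0: -2k = -20, so k = 10.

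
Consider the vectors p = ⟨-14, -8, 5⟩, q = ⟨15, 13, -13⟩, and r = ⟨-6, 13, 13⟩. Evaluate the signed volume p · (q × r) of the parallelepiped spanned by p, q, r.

q × r:
i: 13·13 - (-13)·13 = 169 - (-169) = 338
j: (-13)·(-6) - 15·13 = 78 - 195 = -117
k: 15·13 - 13·(-6) = 195 - (-78) = 273
q × r = (338, -117, 273)
p · (q × r) = (-14)·338 + (-8)·(-117) + 5·273 = -4732 + 936 + 1365 = -2431

-2431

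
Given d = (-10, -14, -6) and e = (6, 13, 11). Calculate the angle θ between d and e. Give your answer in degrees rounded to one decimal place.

159.4

d · e = (-10)·6 + (-14)·13 + (-6)·11 = -60 - 182 - 66 = -308
|d|² = 100 + 196 + 36 = 332,  |d| = √332 ≈ 18.220867
|e|² = 36 + 169 + 121 = 326,  |e| = √326 ≈ 18.055470
cos θ = -308 / (18.220867 · 18.055470) ≈ -0.93621
θ = arccos(-0.93621) ≈ 159.4°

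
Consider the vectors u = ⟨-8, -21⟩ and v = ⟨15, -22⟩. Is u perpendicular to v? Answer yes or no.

no

u · v = (-8)·15 + (-21)·(-22) = -120 + 462 = 342
Nonzero, so the vectors are not orthogonal.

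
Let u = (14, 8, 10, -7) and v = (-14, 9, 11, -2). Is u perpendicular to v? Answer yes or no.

yes

u · v = 14·(-14) + 8·9 + 10·11 + (-7)·(-2) = -196 + 72 + 110 + 14 = 0
Zero, so the vectors are orthogonal.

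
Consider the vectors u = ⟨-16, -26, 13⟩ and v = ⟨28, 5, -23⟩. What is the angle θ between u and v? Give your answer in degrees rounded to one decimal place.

136.3

u · v = (-16)·28 + (-26)·5 + 13·(-23) = -448 - 130 - 299 = -877
|u|² = 256 + 676 + 169 = 1101,  |u| = √1101 ≈ 33.181320
|v|² = 784 + 25 + 529 = 1338,  |v| = √1338 ≈ 36.578682
cos θ = -877 / (33.181320 · 36.578682) ≈ -0.72257
θ = arccos(-0.72257) ≈ 136.3°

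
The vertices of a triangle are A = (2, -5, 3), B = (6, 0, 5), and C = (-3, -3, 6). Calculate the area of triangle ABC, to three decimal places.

20.579

AB = (4, 5, 2),  AC = (-5, 2, 3)
i: 5·3 - 2·2 = 15 - 4 = 11
j: 2·(-5) - 4·3 = -10 - 12 = -22
k: 4·2 - 5·(-5) = 8 - (-25) = 33
AB × AC = (11, -22, 33)
|AB × AC| = √1694 ≈ 41.1582
area = ½ · 41.1582 ≈ 20.579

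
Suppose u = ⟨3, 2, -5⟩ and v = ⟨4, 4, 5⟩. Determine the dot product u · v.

-5

u · v = 3·4 + 2·4 + (-5)·5 = 12 + 8 - 25 = -5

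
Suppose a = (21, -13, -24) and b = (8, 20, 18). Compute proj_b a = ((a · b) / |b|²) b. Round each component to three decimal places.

(-5.320, -13.299, -11.970)

a · b = 21·8 + (-13)·20 + (-24)·18 = 168 - 260 - 432 = -524
|b|² = 64 + 400 + 324 = 788
proj_b a = (-524/788) · (8, 20, 18) ≈ (-5.320, -13.299, -11.970)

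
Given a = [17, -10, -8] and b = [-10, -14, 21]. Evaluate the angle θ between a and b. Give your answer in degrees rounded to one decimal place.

a · b = 17·(-10) + (-10)·(-14) + (-8)·21 = -170 + 140 - 168 = -198
|a|² = 289 + 100 + 64 = 453,  |a| = √453 ≈ 21.283797
|b|² = 100 + 196 + 441 = 737,  |b| = √737 ≈ 27.147744
cos θ = -198 / (21.283797 · 27.147744) ≈ -0.34267
θ = arccos(-0.34267) ≈ 110.0°

110.0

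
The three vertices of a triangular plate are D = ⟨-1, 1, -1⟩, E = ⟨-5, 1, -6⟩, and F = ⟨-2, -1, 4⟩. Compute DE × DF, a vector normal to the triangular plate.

DE = (-4, 0, -5)
DF = (-1, -2, 5)
i: 0·5 - (-5)·(-2) = 0 - 10 = -10
j: (-5)·(-1) - (-4)·5 = 5 - (-20) = 25
k: (-4)·(-2) - 0·(-1) = 8 - 0 = 8
DE × DF = (-10, 25, 8)

(-10, 25, 8)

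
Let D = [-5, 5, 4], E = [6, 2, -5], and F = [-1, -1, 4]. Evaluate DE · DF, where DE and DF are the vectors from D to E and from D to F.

DE = E − D = (11, -3, -9)
DF = F − D = (4, -6, 0)
DE · DF = 11·4 + (-3)·(-6) + (-9)·0 = 44 + 18 + 0 = 62

62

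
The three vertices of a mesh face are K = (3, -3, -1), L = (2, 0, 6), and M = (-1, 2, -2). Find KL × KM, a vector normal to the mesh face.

(-38, -29, 7)

KL = (-1, 3, 7)
KM = (-4, 5, -1)
i: 3·(-1) - 7·5 = -3 - 35 = -38
j: 7·(-4) - (-1)·(-1) = -28 - 1 = -29
k: (-1)·5 - 3·(-4) = -5 - (-12) = 7
KL × KM = (-38, -29, 7)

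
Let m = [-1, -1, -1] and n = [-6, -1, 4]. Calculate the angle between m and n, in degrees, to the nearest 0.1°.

76.2

m · n = (-1)·(-6) + (-1)·(-1) + (-1)·4 = 6 + 1 - 4 = 3
|m|² = 1 + 1 + 1 = 3,  |m| = √3 ≈ 1.732051
|n|² = 36 + 1 + 16 = 53,  |n| = √53 ≈ 7.280110
cos θ = 3 / (1.732051 · 7.280110) ≈ 0.23792
θ = arccos(0.23792) ≈ 76.2°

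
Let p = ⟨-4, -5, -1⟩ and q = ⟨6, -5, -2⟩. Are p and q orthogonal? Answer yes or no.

no

p · q = (-4)·6 + (-5)·(-5) + (-1)·(-2) = -24 + 25 + 2 = 3
Nonzero, so the vectors are not orthogonal.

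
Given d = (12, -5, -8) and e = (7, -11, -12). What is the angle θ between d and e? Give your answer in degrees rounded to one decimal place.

29.7

d · e = 12·7 + (-5)·(-11) + (-8)·(-12) = 84 + 55 + 96 = 235
|d|² = 144 + 25 + 64 = 233,  |d| = √233 ≈ 15.264338
|e|² = 49 + 121 + 144 = 314,  |e| = √314 ≈ 17.720045
cos θ = 235 / (15.264338 · 17.720045) ≈ 0.86881
θ = arccos(0.86881) ≈ 29.7°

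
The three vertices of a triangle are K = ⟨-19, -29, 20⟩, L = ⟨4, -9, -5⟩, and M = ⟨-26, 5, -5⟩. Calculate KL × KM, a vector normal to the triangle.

(350, 750, 922)

KL = (23, 20, -25)
KM = (-7, 34, -25)
i: 20·(-25) - (-25)·34 = -500 - (-850) = 350
j: (-25)·(-7) - 23·(-25) = 175 - (-575) = 750
k: 23·34 - 20·(-7) = 782 - (-140) = 922
KL × KM = (350, 750, 922)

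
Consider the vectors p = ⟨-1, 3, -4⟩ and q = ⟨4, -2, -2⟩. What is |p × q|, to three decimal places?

24.900

i: 3·(-2) - (-4)·(-2) = -6 - 8 = -14
j: (-4)·4 - (-1)·(-2) = -16 - 2 = -18
k: (-1)·(-2) - 3·4 = 2 - 12 = -10
p × q = (-14, -18, -10)
|p × q| = √((-14)² + (-18)² + (-10)²) = √620 ≈ 24.8998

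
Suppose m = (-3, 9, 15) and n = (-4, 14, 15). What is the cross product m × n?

i: 9·15 - 15·14 = 135 - 210 = -75
j: 15·(-4) - (-3)·15 = -60 - (-45) = -15
k: (-3)·14 - 9·(-4) = -42 - (-36) = -6
m × n = (-75, -15, -6)

(-75, -15, -6)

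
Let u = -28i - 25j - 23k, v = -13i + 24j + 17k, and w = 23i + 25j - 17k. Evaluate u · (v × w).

39245

v × w:
i: 24·(-17) - 17·25 = -408 - 425 = -833
j: 17·23 - (-13)·(-17) = 391 - 221 = 170
k: (-13)·25 - 24·23 = -325 - 552 = -877
v × w = (-833, 170, -877)
u · (v × w) = (-28)·(-833) + (-25)·170 + (-23)·(-877) = 23324 - 4250 + 20171 = 39245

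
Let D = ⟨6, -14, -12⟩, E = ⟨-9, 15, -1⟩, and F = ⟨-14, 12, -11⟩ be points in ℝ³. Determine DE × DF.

DE = (-15, 29, 11)
DF = (-20, 26, 1)
i: 29·1 - 11·26 = 29 - 286 = -257
j: 11·(-20) - (-15)·1 = -220 - (-15) = -205
k: (-15)·26 - 29·(-20) = -390 - (-580) = 190
DE × DF = (-257, -205, 190)

(-257, -205, 190)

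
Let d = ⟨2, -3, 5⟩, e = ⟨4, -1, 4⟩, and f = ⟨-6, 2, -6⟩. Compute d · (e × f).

6

e × f:
i: (-1)·(-6) - 4·2 = 6 - 8 = -2
j: 4·(-6) - 4·(-6) = -24 - (-24) = 0
k: 4·2 - (-1)·(-6) = 8 - 6 = 2
e × f = (-2, 0, 2)
d · (e × f) = 2·(-2) + (-3)·0 + 5·2 = -4 + 0 + 10 = 6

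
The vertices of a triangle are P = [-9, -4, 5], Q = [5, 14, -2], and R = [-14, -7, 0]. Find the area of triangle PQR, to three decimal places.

PQ = (14, 18, -7),  PR = (-5, -3, -5)
i: 18·(-5) - (-7)·(-3) = -90 - 21 = -111
j: (-7)·(-5) - 14·(-5) = 35 - (-70) = 105
k: 14·(-3) - 18·(-5) = -42 - (-90) = 48
PQ × PR = (-111, 105, 48)
|PQ × PR| = √25650 ≈ 160.1562
area = ½ · 160.1562 ≈ 80.078

80.078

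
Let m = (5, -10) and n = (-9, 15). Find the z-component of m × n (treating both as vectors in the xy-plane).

-15

5·15 - (-10)·(-9) = 75 - 90 = -15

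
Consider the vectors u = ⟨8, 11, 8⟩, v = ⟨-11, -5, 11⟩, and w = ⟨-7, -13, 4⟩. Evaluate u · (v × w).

1485

v × w:
i: (-5)·4 - 11·(-13) = -20 - (-143) = 123
j: 11·(-7) - (-11)·4 = -77 - (-44) = -33
k: (-11)·(-13) - (-5)·(-7) = 143 - 35 = 108
v × w = (123, -33, 108)
u · (v × w) = 8·123 + 11·(-33) + 8·108 = 984 - 363 + 864 = 1485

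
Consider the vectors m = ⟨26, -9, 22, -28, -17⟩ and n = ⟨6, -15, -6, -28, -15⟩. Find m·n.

1198

m · n = 26·6 + (-9)·(-15) + 22·(-6) + (-28)·(-28) + (-17)·(-15) = 156 + 135 - 132 + 784 + 255 = 1198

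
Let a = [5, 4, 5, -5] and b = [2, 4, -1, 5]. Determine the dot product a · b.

a · b = 5·2 + 4·4 + 5·(-1) + (-5)·5 = 10 + 16 - 5 - 25 = -4

-4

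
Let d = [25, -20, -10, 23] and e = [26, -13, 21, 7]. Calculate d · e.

d · e = 25·26 + (-20)·(-13) + (-10)·21 + 23·7 = 650 + 260 - 210 + 161 = 861

861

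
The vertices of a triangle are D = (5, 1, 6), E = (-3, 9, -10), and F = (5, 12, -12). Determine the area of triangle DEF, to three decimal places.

85.884

DE = (-8, 8, -16),  DF = (0, 11, -18)
i: 8·(-18) - (-16)·11 = -144 - (-176) = 32
j: (-16)·0 - (-8)·(-18) = 0 - 144 = -144
k: (-8)·11 - 8·0 = -88 - 0 = -88
DE × DF = (32, -144, -88)
|DE × DF| = √29504 ≈ 171.7673
area = ½ · 171.7673 ≈ 85.884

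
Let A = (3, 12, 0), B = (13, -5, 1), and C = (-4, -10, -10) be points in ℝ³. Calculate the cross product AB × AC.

AB = (10, -17, 1)
AC = (-7, -22, -10)
i: (-17)·(-10) - 1·(-22) = 170 - (-22) = 192
j: 1·(-7) - 10·(-10) = -7 - (-100) = 93
k: 10·(-22) - (-17)·(-7) = -220 - 119 = -339
AB × AC = (192, 93, -339)

(192, 93, -339)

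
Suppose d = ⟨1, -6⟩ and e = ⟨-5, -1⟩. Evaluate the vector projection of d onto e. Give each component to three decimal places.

(-0.192, -0.038)

d · e = 1·(-5) + (-6)·(-1) = -5 + 6 = 1
|e|² = 25 + 1 = 26
proj_e d = (1/26) · (-5, -1) ≈ (-0.192, -0.038)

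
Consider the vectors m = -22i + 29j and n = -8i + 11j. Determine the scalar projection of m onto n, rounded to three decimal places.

m · n = (-22)·(-8) + 29·11 = 176 + 319 = 495
|n| = √(64 + 121) = √185 ≈ 13.6015
comp_n m = 495 / √185 ≈ 36.393

36.393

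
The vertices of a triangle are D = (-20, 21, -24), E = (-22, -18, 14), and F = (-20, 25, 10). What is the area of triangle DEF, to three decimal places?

739.793

DE = (-2, -39, 38),  DF = (0, 4, 34)
i: (-39)·34 - 38·4 = -1326 - 152 = -1478
j: 38·0 - (-2)·34 = 0 - (-68) = 68
k: (-2)·4 - (-39)·0 = -8 - 0 = -8
DE × DF = (-1478, 68, -8)
|DE × DF| = √2189172 ≈ 1479.5851
area = ½ · 1479.5851 ≈ 739.793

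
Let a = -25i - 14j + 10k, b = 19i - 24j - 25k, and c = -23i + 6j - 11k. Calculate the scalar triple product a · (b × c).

b × c:
i: (-24)·(-11) - (-25)·6 = 264 - (-150) = 414
j: (-25)·(-23) - 19·(-11) = 575 - (-209) = 784
k: 19·6 - (-24)·(-23) = 114 - 552 = -438
b × c = (414, 784, -438)
a · (b × c) = (-25)·414 + (-14)·784 + 10·(-438) = -10350 - 10976 - 4380 = -25706

-25706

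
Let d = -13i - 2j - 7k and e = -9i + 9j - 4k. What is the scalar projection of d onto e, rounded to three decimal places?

d · e = (-13)·(-9) + (-2)·9 + (-7)·(-4) = 117 - 18 + 28 = 127
|e| = √(81 + 81 + 16) = √178 ≈ 13.3417
comp_e d = 127 / √178 ≈ 9.519

9.519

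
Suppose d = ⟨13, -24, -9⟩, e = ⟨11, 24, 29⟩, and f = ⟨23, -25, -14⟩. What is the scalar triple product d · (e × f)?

e × f:
i: 24·(-14) - 29·(-25) = -336 - (-725) = 389
j: 29·23 - 11·(-14) = 667 - (-154) = 821
k: 11·(-25) - 24·23 = -275 - 552 = -827
e × f = (389, 821, -827)
d · (e × f) = 13·389 + (-24)·821 + (-9)·(-827) = 5057 - 19704 + 7443 = -7204

-7204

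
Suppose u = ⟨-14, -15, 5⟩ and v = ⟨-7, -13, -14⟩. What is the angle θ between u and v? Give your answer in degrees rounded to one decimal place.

u · v = (-14)·(-7) + (-15)·(-13) + 5·(-14) = 98 + 195 - 70 = 223
|u|² = 196 + 225 + 25 = 446,  |u| = √446 ≈ 21.118712
|v|² = 49 + 169 + 196 = 414,  |v| = √414 ≈ 20.346990
cos θ = 223 / (21.118712 · 20.346990) ≈ 0.51896
θ = arccos(0.51896) ≈ 58.7°

58.7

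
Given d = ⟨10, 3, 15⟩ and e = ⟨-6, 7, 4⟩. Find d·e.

21

d · e = 10·(-6) + 3·7 + 15·4 = -60 + 21 + 60 = 21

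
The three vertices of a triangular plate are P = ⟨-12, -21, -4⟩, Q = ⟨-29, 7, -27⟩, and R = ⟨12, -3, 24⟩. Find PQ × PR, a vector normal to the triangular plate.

(1198, -76, -978)

PQ = (-17, 28, -23)
PR = (24, 18, 28)
i: 28·28 - (-23)·18 = 784 - (-414) = 1198
j: (-23)·24 - (-17)·28 = -552 - (-476) = -76
k: (-17)·18 - 28·24 = -306 - 672 = -978
PQ × PR = (1198, -76, -978)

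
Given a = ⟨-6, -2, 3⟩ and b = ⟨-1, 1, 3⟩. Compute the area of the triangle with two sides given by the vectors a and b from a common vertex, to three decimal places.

9.618

i: (-2)·3 - 3·1 = -6 - 3 = -9
j: 3·(-1) - (-6)·3 = -3 - (-18) = 15
k: (-6)·1 - (-2)·(-1) = -6 - 2 = -8
a × b = (-9, 15, -8)
|a × b| = √((-9)² + 15² + (-8)²) = √370 ≈ 19.2354
area = ½ · 19.2354 ≈ 9.618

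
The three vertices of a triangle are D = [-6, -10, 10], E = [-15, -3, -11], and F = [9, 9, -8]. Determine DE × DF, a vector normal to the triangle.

(273, -477, -276)

DE = (-9, 7, -21)
DF = (15, 19, -18)
i: 7·(-18) - (-21)·19 = -126 - (-399) = 273
j: (-21)·15 - (-9)·(-18) = -315 - 162 = -477
k: (-9)·19 - 7·15 = -171 - 105 = -276
DE × DF = (273, -477, -276)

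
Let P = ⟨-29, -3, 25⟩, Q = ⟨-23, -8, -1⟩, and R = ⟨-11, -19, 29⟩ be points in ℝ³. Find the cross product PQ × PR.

(-436, -492, -6)

PQ = (6, -5, -26)
PR = (18, -16, 4)
i: (-5)·4 - (-26)·(-16) = -20 - 416 = -436
j: (-26)·18 - 6·4 = -468 - 24 = -492
k: 6·(-16) - (-5)·18 = -96 - (-90) = -6
PQ × PR = (-436, -492, -6)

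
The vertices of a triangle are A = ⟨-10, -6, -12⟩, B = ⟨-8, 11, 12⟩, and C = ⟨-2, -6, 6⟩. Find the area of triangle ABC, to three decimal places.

AB = (2, 17, 24),  AC = (8, 0, 18)
i: 17·18 - 24·0 = 306 - 0 = 306
j: 24·8 - 2·18 = 192 - 36 = 156
k: 2·0 - 17·8 = 0 - 136 = -136
AB × AC = (306, 156, -136)
|AB × AC| = √136468 ≈ 369.4158
area = ½ · 369.4158 ≈ 184.708

184.708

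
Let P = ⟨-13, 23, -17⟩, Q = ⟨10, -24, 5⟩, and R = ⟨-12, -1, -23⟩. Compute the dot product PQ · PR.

PQ = Q − P = (23, -47, 22)
PR = R − P = (1, -24, -6)
PQ · PR = 23·1 + (-47)·(-24) + 22·(-6) = 23 + 1128 - 132 = 1019

1019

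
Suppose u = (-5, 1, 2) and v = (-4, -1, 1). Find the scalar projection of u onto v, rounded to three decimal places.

u · v = (-5)·(-4) + 1·(-1) + 2·1 = 20 - 1 + 2 = 21
|v| = √(16 + 1 + 1) = √18 ≈ 4.2426
comp_v u = 21 / √18 ≈ 4.950

4.950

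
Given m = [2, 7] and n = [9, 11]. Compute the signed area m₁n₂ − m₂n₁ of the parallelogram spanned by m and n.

-41

2·11 - 7·9 = 22 - 63 = -41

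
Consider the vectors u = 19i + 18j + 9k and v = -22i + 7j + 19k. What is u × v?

i: 18·19 - 9·7 = 342 - 63 = 279
j: 9·(-22) - 19·19 = -198 - 361 = -559
k: 19·7 - 18·(-22) = 133 - (-396) = 529
u × v = (279, -559, 529)

(279, -559, 529)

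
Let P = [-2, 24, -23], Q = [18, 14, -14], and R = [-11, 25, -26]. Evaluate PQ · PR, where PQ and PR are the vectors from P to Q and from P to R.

-217

PQ = Q − P = (20, -10, 9)
PR = R − P = (-9, 1, -3)
PQ · PR = 20·(-9) + (-10)·1 + 9·(-3) = -180 - 10 - 27 = -217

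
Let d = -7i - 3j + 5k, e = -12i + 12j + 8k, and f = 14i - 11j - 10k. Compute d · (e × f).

e × f:
i: 12·(-10) - 8·(-11) = -120 - (-88) = -32
j: 8·14 - (-12)·(-10) = 112 - 120 = -8
k: (-12)·(-11) - 12·14 = 132 - 168 = -36
e × f = (-32, -8, -36)
d · (e × f) = (-7)·(-32) + (-3)·(-8) + 5·(-36) = 224 + 24 - 180 = 68

68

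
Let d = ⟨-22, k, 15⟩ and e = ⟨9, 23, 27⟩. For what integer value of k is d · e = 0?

d · e = (-22)·9 + k·23 + 15·27 = 207 + 23k
Set equal to 0: 23k = -207, so k = -9.

-9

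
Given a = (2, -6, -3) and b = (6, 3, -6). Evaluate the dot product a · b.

a · b = 2·6 + (-6)·3 + (-3)·(-6) = 12 - 18 + 18 = 12

12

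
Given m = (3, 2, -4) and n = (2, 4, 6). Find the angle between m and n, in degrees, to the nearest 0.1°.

104.4

m · n = 3·2 + 2·4 + (-4)·6 = 6 + 8 - 24 = -10
|m|² = 9 + 4 + 16 = 29,  |m| = √29 ≈ 5.385165
|n|² = 4 + 16 + 36 = 56,  |n| = √56 ≈ 7.483315
cos θ = -10 / (5.385165 · 7.483315) ≈ -0.24815
θ = arccos(-0.24815) ≈ 104.4°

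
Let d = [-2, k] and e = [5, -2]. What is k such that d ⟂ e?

-5

d · e = (-2)·5 + k·(-2) = -10 - 2k
Set equal to 0: -2k = 10, so k = -5.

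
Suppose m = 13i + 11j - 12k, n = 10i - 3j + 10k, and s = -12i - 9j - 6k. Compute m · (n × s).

2256

n × s:
i: (-3)·(-6) - 10·(-9) = 18 - (-90) = 108
j: 10·(-12) - 10·(-6) = -120 - (-60) = -60
k: 10·(-9) - (-3)·(-12) = -90 - 36 = -126
n × s = (108, -60, -126)
m · (n × s) = 13·108 + 11·(-60) + (-12)·(-126) = 1404 - 660 + 1512 = 2256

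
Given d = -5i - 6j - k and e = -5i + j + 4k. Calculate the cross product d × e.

i: (-6)·4 - (-1)·1 = -24 - (-1) = -23
j: (-1)·(-5) - (-5)·4 = 5 - (-20) = 25
k: (-5)·1 - (-6)·(-5) = -5 - 30 = -35
d × e = (-23, 25, -35)

(-23, 25, -35)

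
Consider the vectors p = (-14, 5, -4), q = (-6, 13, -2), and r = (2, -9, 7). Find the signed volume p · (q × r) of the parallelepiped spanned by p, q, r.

q × r:
i: 13·7 - (-2)·(-9) = 91 - 18 = 73
j: (-2)·2 - (-6)·7 = -4 - (-42) = 38
k: (-6)·(-9) - 13·2 = 54 - 26 = 28
q × r = (73, 38, 28)
p · (q × r) = (-14)·73 + 5·38 + (-4)·28 = -1022 + 190 - 112 = -944

-944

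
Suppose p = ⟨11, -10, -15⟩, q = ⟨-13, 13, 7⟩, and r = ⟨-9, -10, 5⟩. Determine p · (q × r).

q × r:
i: 13·5 - 7·(-10) = 65 - (-70) = 135
j: 7·(-9) - (-13)·5 = -63 - (-65) = 2
k: (-13)·(-10) - 13·(-9) = 130 - (-117) = 247
q × r = (135, 2, 247)
p · (q × r) = 11·135 + (-10)·2 + (-15)·247 = 1485 - 20 - 3705 = -2240

-2240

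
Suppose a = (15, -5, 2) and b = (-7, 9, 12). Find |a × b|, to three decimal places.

231.776

i: (-5)·12 - 2·9 = -60 - 18 = -78
j: 2·(-7) - 15·12 = -14 - 180 = -194
k: 15·9 - (-5)·(-7) = 135 - 35 = 100
a × b = (-78, -194, 100)
|a × b| = √((-78)² + (-194)² + 100²) = √53720 ≈ 231.7758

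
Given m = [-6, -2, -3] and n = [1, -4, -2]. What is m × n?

(-8, -15, 26)

i: (-2)·(-2) - (-3)·(-4) = 4 - 12 = -8
j: (-3)·1 - (-6)·(-2) = -3 - 12 = -15
k: (-6)·(-4) - (-2)·1 = 24 - (-2) = 26
m × n = (-8, -15, 26)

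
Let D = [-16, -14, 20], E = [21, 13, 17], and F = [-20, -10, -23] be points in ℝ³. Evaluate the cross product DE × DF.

(-1149, 1603, 256)

DE = (37, 27, -3)
DF = (-4, 4, -43)
i: 27·(-43) - (-3)·4 = -1161 - (-12) = -1149
j: (-3)·(-4) - 37·(-43) = 12 - (-1591) = 1603
k: 37·4 - 27·(-4) = 148 - (-108) = 256
DE × DF = (-1149, 1603, 256)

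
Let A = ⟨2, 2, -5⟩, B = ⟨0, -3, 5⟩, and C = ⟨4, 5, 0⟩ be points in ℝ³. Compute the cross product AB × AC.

AB = (-2, -5, 10)
AC = (2, 3, 5)
i: (-5)·5 - 10·3 = -25 - 30 = -55
j: 10·2 - (-2)·5 = 20 - (-10) = 30
k: (-2)·3 - (-5)·2 = -6 - (-10) = 4
AB × AC = (-55, 30, 4)

(-55, 30, 4)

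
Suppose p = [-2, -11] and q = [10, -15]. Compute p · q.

145

p · q = (-2)·10 + (-11)·(-15) = -20 + 165 = 145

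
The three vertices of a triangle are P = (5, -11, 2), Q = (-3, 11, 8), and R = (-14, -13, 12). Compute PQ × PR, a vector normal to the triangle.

(232, -34, 434)

PQ = (-8, 22, 6)
PR = (-19, -2, 10)
i: 22·10 - 6·(-2) = 220 - (-12) = 232
j: 6·(-19) - (-8)·10 = -114 - (-80) = -34
k: (-8)·(-2) - 22·(-19) = 16 - (-418) = 434
PQ × PR = (232, -34, 434)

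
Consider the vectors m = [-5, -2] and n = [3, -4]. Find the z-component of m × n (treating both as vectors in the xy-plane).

(-5)·(-4) - (-2)·3 = 20 - (-6) = 26

26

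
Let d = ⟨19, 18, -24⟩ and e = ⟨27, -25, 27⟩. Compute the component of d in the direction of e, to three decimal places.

d · e = 19·27 + 18·(-25) + (-24)·27 = 513 - 450 - 648 = -585
|e| = √(729 + 625 + 729) = √2083 ≈ 45.6399
comp_e d = -585 / √2083 ≈ -12.818

-12.818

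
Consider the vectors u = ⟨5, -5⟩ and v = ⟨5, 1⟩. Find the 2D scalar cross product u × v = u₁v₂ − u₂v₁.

30

5·1 - (-5)·5 = 5 - (-25) = 30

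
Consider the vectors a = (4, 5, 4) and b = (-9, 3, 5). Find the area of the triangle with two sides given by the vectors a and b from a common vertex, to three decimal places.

i: 5·5 - 4·3 = 25 - 12 = 13
j: 4·(-9) - 4·5 = -36 - 20 = -56
k: 4·3 - 5·(-9) = 12 - (-45) = 57
a × b = (13, -56, 57)
|a × b| = √(13² + (-56)² + 57²) = √6554 ≈ 80.9568
area = ½ · 80.9568 ≈ 40.478

40.478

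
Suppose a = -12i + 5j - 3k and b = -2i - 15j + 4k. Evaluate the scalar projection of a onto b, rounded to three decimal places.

-4.025

a · b = (-12)·(-2) + 5·(-15) + (-3)·4 = 24 - 75 - 12 = -63
|b| = √(4 + 225 + 16) = √245 ≈ 15.6525
comp_b a = -63 / √245 ≈ -4.025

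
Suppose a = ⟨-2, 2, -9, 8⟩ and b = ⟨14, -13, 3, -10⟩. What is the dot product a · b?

a · b = (-2)·14 + 2·(-13) + (-9)·3 + 8·(-10) = -28 - 26 - 27 - 80 = -161

-161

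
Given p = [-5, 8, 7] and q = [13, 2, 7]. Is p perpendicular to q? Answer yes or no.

p · q = (-5)·13 + 8·2 + 7·7 = -65 + 16 + 49 = 0
Zero, so the vectors are orthogonal.

yes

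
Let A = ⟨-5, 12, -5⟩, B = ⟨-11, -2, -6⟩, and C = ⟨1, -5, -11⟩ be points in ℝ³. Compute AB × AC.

AB = (-6, -14, -1)
AC = (6, -17, -6)
i: (-14)·(-6) - (-1)·(-17) = 84 - 17 = 67
j: (-1)·6 - (-6)·(-6) = -6 - 36 = -42
k: (-6)·(-17) - (-14)·6 = 102 - (-84) = 186
AB × AC = (67, -42, 186)

(67, -42, 186)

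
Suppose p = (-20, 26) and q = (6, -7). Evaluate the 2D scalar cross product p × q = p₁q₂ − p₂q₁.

-16

(-20)·(-7) - 26·6 = 140 - 156 = -16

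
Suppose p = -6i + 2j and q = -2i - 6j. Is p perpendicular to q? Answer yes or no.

yes

p · q = (-6)·(-2) + 2·(-6) = 12 - 12 = 0
Zero, so the vectors are orthogonal.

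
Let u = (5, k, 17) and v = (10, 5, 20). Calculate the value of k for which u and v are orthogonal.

-78

u · v = 5·10 + k·5 + 17·20 = 390 + 5k
Set equal to 0: 5k = -390, so k = -78.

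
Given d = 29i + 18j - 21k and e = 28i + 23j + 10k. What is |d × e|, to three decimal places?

1112.215

i: 18·10 - (-21)·23 = 180 - (-483) = 663
j: (-21)·28 - 29·10 = -588 - 290 = -878
k: 29·23 - 18·28 = 667 - 504 = 163
d × e = (663, -878, 163)
|d × e| = √(663² + (-878)² + 163²) = √1237022 ≈ 1112.2149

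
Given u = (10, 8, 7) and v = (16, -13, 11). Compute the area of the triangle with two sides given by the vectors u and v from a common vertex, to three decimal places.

157.010

i: 8·11 - 7·(-13) = 88 - (-91) = 179
j: 7·16 - 10·11 = 112 - 110 = 2
k: 10·(-13) - 8·16 = -130 - 128 = -258
u × v = (179, 2, -258)
|u × v| = √(179² + 2² + (-258)²) = √98609 ≈ 314.0207
area = ½ · 314.0207 ≈ 157.010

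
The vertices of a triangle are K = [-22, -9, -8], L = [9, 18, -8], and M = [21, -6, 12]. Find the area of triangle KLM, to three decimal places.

KL = (31, 27, 0),  KM = (43, 3, 20)
i: 27·20 - 0·3 = 540 - 0 = 540
j: 0·43 - 31·20 = 0 - 620 = -620
k: 31·3 - 27·43 = 93 - 1161 = -1068
KL × KM = (540, -620, -1068)
|KL × KM| = √1816624 ≈ 1347.8219
area = ½ · 1347.8219 ≈ 673.911

673.911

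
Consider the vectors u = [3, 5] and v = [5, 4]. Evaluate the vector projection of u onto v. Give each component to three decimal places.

(4.268, 3.415)

u · v = 3·5 + 5·4 = 15 + 20 = 35
|v|² = 25 + 16 = 41
proj_v u = (35/41) · (5, 4) ≈ (4.268, 3.415)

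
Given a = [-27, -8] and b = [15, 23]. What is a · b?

a · b = (-27)·15 + (-8)·23 = -405 - 184 = -589

-589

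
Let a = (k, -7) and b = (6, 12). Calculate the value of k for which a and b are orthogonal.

a · b = k·6 + (-7)·12 = -84 + 6k
Set equal to 0: 6k = 84, so k = 14.

14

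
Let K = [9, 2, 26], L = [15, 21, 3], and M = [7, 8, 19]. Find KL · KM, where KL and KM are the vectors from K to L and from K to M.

263

KL = L − K = (6, 19, -23)
KM = M − K = (-2, 6, -7)
KL · KM = 6·(-2) + 19·6 + (-23)·(-7) = -12 + 114 + 161 = 263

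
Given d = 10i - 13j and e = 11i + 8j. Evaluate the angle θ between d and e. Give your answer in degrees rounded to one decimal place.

d · e = 10·11 + (-13)·8 = 110 - 104 = 6
|d|² = 100 + 169 = 269,  |d| = √269 ≈ 16.401219
|e|² = 121 + 64 = 185,  |e| = √185 ≈ 13.601471
cos θ = 6 / (16.401219 · 13.601471) ≈ 0.02690
θ = arccos(0.02690) ≈ 88.5°

88.5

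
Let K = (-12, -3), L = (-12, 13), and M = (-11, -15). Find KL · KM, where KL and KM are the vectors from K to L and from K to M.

KL = L − K = (0, 16)
KM = M − K = (1, -12)
KL · KM = 0·1 + 16·(-12) = 0 - 192 = -192

-192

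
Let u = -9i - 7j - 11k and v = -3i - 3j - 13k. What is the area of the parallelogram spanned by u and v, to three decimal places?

102.255

i: (-7)·(-13) - (-11)·(-3) = 91 - 33 = 58
j: (-11)·(-3) - (-9)·(-13) = 33 - 117 = -84
k: (-9)·(-3) - (-7)·(-3) = 27 - 21 = 6
u × v = (58, -84, 6)
|u × v| = √(58² + (-84)² + 6²) = √10456 ≈ 102.2546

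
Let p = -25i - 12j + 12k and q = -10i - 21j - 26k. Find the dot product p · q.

190

p · q = (-25)·(-10) + (-12)·(-21) + 12·(-26) = 250 + 252 - 312 = 190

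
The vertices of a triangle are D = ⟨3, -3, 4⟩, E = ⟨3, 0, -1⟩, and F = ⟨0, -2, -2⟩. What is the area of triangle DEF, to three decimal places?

DE = (0, 3, -5),  DF = (-3, 1, -6)
i: 3·(-6) - (-5)·1 = -18 - (-5) = -13
j: (-5)·(-3) - 0·(-6) = 15 - 0 = 15
k: 0·1 - 3·(-3) = 0 - (-9) = 9
DE × DF = (-13, 15, 9)
|DE × DF| = √475 ≈ 21.7945
area = ½ · 21.7945 ≈ 10.897

10.897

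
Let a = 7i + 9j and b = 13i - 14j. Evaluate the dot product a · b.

a · b = 7·13 + 9·(-14) = 91 - 126 = -35

-35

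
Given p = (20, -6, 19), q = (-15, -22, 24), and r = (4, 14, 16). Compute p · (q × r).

q × r:
i: (-22)·16 - 24·14 = -352 - 336 = -688
j: 24·4 - (-15)·16 = 96 - (-240) = 336
k: (-15)·14 - (-22)·4 = -210 - (-88) = -122
q × r = (-688, 336, -122)
p · (q × r) = 20·(-688) + (-6)·336 + 19·(-122) = -13760 - 2016 - 2318 = -18094

-18094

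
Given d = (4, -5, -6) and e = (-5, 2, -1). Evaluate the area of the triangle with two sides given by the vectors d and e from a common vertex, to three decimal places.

20.821

i: (-5)·(-1) - (-6)·2 = 5 - (-12) = 17
j: (-6)·(-5) - 4·(-1) = 30 - (-4) = 34
k: 4·2 - (-5)·(-5) = 8 - 25 = -17
d × e = (17, 34, -17)
|d × e| = √(17² + 34² + (-17)²) = √1734 ≈ 41.6413
area = ½ · 41.6413 ≈ 20.821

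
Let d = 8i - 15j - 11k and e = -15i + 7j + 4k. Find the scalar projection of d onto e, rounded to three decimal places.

-15.796

d · e = 8·(-15) + (-15)·7 + (-11)·4 = -120 - 105 - 44 = -269
|e| = √(225 + 49 + 16) = √290 ≈ 17.0294
comp_e d = -269 / √290 ≈ -15.796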